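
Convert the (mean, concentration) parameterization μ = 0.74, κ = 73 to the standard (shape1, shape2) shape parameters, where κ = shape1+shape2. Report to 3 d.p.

shape1 = μκ = 0.74×73 = 54.020 and shape2 = (1−μ)κ = 0.26×73 = 18.980.

shape1 = 54.020, shape2 = 18.980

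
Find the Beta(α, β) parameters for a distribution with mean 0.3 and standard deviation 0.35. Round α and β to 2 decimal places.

α = 0.21, β = 0.50

First σ² = 0.1225. Setting α = μn, β = (1−μ)n with n = α+β,
μ(1−μ)/(n+1) = 0.1225 ⇒ n+1 = 0.21/0.1225 = 1.7143 ⇒ n = 0.7143.
Hence α = 0.3×0.7143 = 0.21, β = 0.7×0.7143 = 0.50.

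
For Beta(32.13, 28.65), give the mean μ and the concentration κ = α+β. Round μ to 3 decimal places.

μ = 0.529, κ = 60.78

κ = α+β = 32.13+28.65 = 60.78; μ = α/κ = 32.13/60.78 = 0.529.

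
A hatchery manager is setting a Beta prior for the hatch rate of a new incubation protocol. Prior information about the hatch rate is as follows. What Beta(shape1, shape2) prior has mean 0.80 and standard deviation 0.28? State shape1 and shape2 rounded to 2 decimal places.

shape1 = 0.83, shape2 = 0.21

σ² = 0.28² = 0.0784.
With s = shape1+shape2, Var = μ(1−μ)/(s+1), so s+1 = (0.80×0.20)/0.0784 = 2.0408 and s = 1.0408.
shape1 = μs = 0.83, shape2 = (1−μ)s = 0.21.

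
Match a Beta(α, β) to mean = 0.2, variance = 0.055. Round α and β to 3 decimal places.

Let s = α+β. The Beta variance is μ(1−μ)/(s+1).
So s+1 = μ(1−μ)/σ² = (0.2×0.8)/0.055 = 0.16/0.055 = 2.9091, giving s = 1.9091.
Then α = μs = 0.2×1.9091 = 0.382 and β = (1−μ)s = 0.8×1.9091 = 1.527.

α = 0.382, β = 1.527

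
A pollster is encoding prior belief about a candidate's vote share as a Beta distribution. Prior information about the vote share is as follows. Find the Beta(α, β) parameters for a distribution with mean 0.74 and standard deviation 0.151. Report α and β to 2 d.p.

α = 5.50, β = 1.93

σ² = 0.151² = 0.022801.
With s = α+β, Var = μ(1−μ)/(s+1), so s+1 = (0.74×0.26)/0.022801 = 8.4382 and s = 7.4382.
α = μs = 5.50, β = (1−μ)s = 1.93.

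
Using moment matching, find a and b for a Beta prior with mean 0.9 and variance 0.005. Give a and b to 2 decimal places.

a = 15.30, b = 1.70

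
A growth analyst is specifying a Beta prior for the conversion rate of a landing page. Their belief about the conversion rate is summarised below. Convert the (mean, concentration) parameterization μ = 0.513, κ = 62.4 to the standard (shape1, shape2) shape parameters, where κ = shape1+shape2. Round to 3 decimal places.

shape1 = 32.011, shape2 = 30.389

shape1 = μκ = 0.513×62.4 = 32.011 and shape2 = (1−μ)κ = 0.487×62.4 = 30.389.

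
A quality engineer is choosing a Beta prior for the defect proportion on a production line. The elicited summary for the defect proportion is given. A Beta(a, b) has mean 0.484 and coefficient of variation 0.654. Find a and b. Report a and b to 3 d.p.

Var = (CV·μ)² = (0.654×0.484)² = 0.100195.
a+b = μ(1−μ)/Var − 1 = 0.249744/0.100195 − 1 = 1.4926.
Thus a = 0.484·1.4926 = 0.722 and b = 0.516·1.4926 = 0.770.

a = 0.722, b = 0.770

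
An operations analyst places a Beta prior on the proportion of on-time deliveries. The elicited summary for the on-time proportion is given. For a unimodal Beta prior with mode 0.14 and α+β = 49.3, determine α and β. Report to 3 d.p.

Since the density peak of Beta(α,β) is at (α−1)/(α+β−2),
α = 1 + 0.14(49.3−2) = 7.622 and β = 49.3 − 7.622 = 41.678.

α = 7.622, β = 41.678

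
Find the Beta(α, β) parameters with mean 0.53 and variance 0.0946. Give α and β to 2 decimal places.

α = 0.87, β = 0.77

By moment matching, α+β = μ(1−μ)/σ² − 1 = (0.53·0.47)/0.0946 − 1 = 2.6332 − 1 = 1.6332.
Since α/(α+β) = μ, α = 0.53·1.6332 = 0.87 and β = 0.47·1.6332 = 0.77.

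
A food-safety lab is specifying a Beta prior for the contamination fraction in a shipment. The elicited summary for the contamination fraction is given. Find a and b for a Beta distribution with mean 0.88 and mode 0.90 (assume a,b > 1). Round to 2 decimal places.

With s = a+b: μ = a/s and mode = (a−1)/(s−2). Eliminating a = μs,
μs − 1 = m(s−2) ⇒ s(μ−m) = 1−2m ⇒ s = -0.80/-0.02 = 40.0000.
So a = μs = 35.20, b = (1−μ)s = 4.80.

a = 35.20, b = 4.80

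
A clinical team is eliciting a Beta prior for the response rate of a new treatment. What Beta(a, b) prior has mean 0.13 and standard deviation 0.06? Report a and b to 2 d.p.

Variance = 0.06² = 0.0036. The moment-matching identity a+b = μ(1−μ)/Var − 1 gives
a+b = 0.1131/0.0036 − 1 = 30.4167, so a = μ·30.4167 = 3.95 and b = (1−μ)·30.4167 = 26.46.

a = 3.95, b = 26.46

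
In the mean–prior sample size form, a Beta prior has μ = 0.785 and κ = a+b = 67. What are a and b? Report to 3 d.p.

Split κ in proportion μ : (1−μ): a = 0.785·67 = 52.595, b = 67 − 52.595 = 14.405.

a = 52.595, b = 14.405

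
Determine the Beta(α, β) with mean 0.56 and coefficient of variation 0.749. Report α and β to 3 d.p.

σ = CV·μ = 0.749×0.56 = 0.41944, so σ² = 0.175930.
s+1 = μ(1−μ)/σ² = 0.2464/0.175930 = 1.4006, so s = α+β = 0.4006.
α = μs = 0.224, β = (1−μ)s = 0.176.

α = 0.224, β = 0.176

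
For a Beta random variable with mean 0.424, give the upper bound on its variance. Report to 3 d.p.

Var = μ(1−μ)/(α+β+1), which approaches μ(1−μ) as α+β → 0.
So the supremum is μ(1−μ) = 0.424×0.576 = 0.244.

0.244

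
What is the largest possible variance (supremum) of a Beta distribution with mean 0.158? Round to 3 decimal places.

For fixed mean μ the Beta variance is μ(1−μ)/(α+β+1), increasing as α+β decreases.
Its least upper bound (not attained) is μ(1−μ) = 0.158·0.842 = 0.133.

0.133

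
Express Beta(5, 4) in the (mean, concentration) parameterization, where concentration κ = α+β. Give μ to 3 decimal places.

κ = α+β = 5+4 = 9; μ = α/κ = 5/9 = 0.556.

μ = 0.556, κ = 9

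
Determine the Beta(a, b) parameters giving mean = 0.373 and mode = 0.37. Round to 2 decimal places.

a = 32.33, b = 54.34

With s = a+b: μ = a/s and mode = (a−1)/(s−2). Eliminating a = μs,
μs − 1 = m(s−2) ⇒ s(μ−m) = 1−2m ⇒ s = 0.26/0.003 = 86.6667.
So a = μs = 32.33, b = (1−μ)s = 54.34.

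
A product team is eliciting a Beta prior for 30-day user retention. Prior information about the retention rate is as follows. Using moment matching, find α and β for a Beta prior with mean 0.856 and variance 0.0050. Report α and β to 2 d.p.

Write ν = α+β; then α = μν and Var = μ(1−μ)/(ν+1).
ν = μ(1−μ)/Var − 1 = 0.123264/0.0050 − 1 = 23.6528.
α = 0.856·23.6528 = 20.25, β = 0.144·23.6528 = 3.41.

α = 20.25, β = 3.41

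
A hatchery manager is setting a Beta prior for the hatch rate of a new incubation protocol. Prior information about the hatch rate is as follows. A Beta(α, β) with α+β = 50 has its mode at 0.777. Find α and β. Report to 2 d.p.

Mode = (α−1)/(κ−2) with κ = α+β, so α−1 = 0.777·48 = 37.30.
α = 38.30; β = κ − α = 11.70.

α = 38.30, β = 11.70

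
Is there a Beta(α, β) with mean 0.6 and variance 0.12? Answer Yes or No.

Yes

A Beta with mean μ has variance μ(1−μ)/(α+β+1) < μ(1−μ).
Here μ(1−μ) = 0.6×0.4 = 0.24, and 0.12 < 0.24.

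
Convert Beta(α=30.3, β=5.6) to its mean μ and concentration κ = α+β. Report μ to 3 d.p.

μ = 0.844, κ = 35.9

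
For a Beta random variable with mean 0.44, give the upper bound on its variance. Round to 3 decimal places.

For fixed mean μ the Beta variance is μ(1−μ)/(α+β+1), increasing as α+β decreases.
Its least upper bound (not attained) is μ(1−μ) = 0.44·0.56 = 0.246.

0.246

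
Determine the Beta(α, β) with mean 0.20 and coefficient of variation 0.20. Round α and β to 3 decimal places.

Var = (CV·μ)² = (0.20×0.20)² = 0.001600.
α+β = μ(1−μ)/Var − 1 = 0.1600/0.001600 − 1 = 99.0000.
Thus α = 0.20·99.0000 = 19.800 and β = 0.80·99.0000 = 79.200.

α = 19.800, β = 79.200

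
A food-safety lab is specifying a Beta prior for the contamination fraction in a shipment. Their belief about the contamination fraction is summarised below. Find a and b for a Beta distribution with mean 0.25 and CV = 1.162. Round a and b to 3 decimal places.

a = 0.305, b = 0.916

Var = (CV·μ)² = (1.162×0.25)² = 0.084390.
a+b = μ(1−μ)/Var − 1 = 0.1875/0.084390 − 1 = 1.2218.
Thus a = 0.25·1.2218 = 0.305 and b = 0.75·1.2218 = 0.916.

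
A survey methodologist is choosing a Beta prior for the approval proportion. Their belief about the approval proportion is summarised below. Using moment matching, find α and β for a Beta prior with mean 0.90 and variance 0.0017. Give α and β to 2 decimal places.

α = 46.75, β = 5.19

Let s = α+β. The Beta variance is μ(1−μ)/(s+1).
So s+1 = μ(1−μ)/σ² = (0.90×0.10)/0.0017 = 0.0900/0.0017 = 52.9412, giving s = 51.9412.
Then α = μs = 0.90×51.9412 = 46.75 and β = (1−μ)s = 0.10×51.9412 = 5.19.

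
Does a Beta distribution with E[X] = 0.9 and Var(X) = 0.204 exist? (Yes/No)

A Beta with mean μ has variance μ(1−μ)/(α+β+1) < μ(1−μ).
Here μ(1−μ) = 0.9×0.1 = 0.09, and 0.204 ≥ 0.09.

No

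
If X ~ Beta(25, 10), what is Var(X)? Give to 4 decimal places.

0.0057

α+β = 35 and αβ = 250, so Var = αβ/[(α+β)²(α+β+1)] = 250/44100 = 0.0057.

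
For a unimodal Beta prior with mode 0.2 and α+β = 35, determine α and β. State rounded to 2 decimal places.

α = 7.60, β = 27.40

For α,β>1 the mode is (α−1)/(α+β−2), so α = mode·(κ−2)+1 = 0.2×33+1 = 7.60.
And β = (1−mode)·(κ−2)+1 = 0.8×33+1 = 27.40.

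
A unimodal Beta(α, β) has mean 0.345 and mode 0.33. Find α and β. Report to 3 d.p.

With s = α+β: μ = α/s and mode = (α−1)/(s−2). Eliminating α = μs,
μs − 1 = m(s−2) ⇒ s(μ−m) = 1−2m ⇒ s = 0.34/0.015 = 22.6667.
So α = μs = 7.820, β = (1−μ)s = 14.847.

α = 7.820, β = 14.847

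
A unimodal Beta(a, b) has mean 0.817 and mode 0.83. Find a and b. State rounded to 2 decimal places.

With s = a+b: μ = a/s and mode = (a−1)/(s−2). Eliminating a = μs,
μs − 1 = m(s−2) ⇒ s(μ−m) = 1−2m ⇒ s = -0.66/-0.013 = 50.7692.
So a = μs = 41.48, b = (1−μ)s = 9.29.

a = 41.48, b = 9.29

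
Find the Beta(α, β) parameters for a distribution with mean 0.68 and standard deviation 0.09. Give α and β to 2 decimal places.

α = 17.59, β = 8.28

Variance = 0.09² = 0.0081. The moment-matching identity α+β = μ(1−μ)/Var − 1 gives
α+β = 0.2176/0.0081 − 1 = 25.8642, so α = μ·25.8642 = 17.59 and β = (1−μ)·25.8642 = 8.28.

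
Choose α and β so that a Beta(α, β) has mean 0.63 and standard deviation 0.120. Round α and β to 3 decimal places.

α = 9.568, β = 5.619

σ² = 0.120² = 0.014400.
With s = α+β, Var = μ(1−μ)/(s+1), so s+1 = (0.63×0.37)/0.014400 = 16.1875 and s = 15.1875.
α = μs = 9.568, β = (1−μ)s = 5.619.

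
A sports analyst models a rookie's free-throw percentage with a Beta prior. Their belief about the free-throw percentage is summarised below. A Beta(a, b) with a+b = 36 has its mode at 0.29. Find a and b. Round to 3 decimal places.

Since the density peak of Beta(a,b) is at (a−1)/(a+b−2),
a = 1 + 0.29(36−2) = 10.860 and b = 36 − 10.860 = 25.140.

a = 10.860, b = 25.140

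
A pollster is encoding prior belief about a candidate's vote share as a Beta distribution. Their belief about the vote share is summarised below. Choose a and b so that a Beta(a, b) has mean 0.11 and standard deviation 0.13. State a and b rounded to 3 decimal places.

a = 0.527, b = 4.266

First σ² = 0.0169. Setting a = μn, b = (1−μ)n with n = a+b,
μ(1−μ)/(n+1) = 0.0169 ⇒ n+1 = 0.0979/0.0169 = 5.7929 ⇒ n = 4.7929.
Hence a = 0.11×4.7929 = 0.527, b = 0.89×4.7929 = 4.266.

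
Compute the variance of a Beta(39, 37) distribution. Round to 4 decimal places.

Var = αβ/[(α+β)²(α+β+1)] = (39×37)/(76²×77) = 1443/444752 = 0.0032.

0.0032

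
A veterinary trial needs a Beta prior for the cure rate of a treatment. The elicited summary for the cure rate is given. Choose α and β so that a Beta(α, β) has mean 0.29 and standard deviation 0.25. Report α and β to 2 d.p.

α = 0.67, β = 1.63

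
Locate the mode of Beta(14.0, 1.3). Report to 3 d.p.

0.977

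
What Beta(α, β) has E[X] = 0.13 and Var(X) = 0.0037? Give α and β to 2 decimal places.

Write ν = α+β; then α = μν and Var = μ(1−μ)/(ν+1).
ν = μ(1−μ)/Var − 1 = 0.1131/0.0037 − 1 = 29.5676.
α = 0.13·29.5676 = 3.84, β = 0.87·29.5676 = 25.72.

α = 3.84, β = 25.72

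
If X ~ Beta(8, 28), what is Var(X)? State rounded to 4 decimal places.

μ = 8/36 = 0.222222; Var = μ(1−μ)/(α+β+1) = 0.1728395/37 = 0.0047.

0.0047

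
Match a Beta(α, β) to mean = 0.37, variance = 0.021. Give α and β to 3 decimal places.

α = 3.737, β = 6.363

Let s = α+β. The Beta variance is μ(1−μ)/(s+1).
So s+1 = μ(1−μ)/σ² = (0.37×0.63)/0.021 = 0.2331/0.021 = 11.1000, giving s = 10.1000.
Then α = μs = 0.37×10.1000 = 3.737 and β = (1−μ)s = 0.63×10.1000 = 6.363.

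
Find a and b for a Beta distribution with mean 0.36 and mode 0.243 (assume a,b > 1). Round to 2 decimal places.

a = 1.58, b = 2.81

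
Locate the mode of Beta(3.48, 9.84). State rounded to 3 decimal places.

0.219

The density x^(α−1)(1−x)^(β−1) is maximised at (α−1)/(α+β−2) = 2.48/11.32 = 0.219.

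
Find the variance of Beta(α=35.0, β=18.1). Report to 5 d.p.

0.00415

α+β = 53.1 and αβ = 633.50, so Var = αβ/[(α+β)²(α+β+1)] = 633.50/152540.901 = 0.00415.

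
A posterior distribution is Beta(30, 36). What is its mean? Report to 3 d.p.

E[X] = α/(α+β) = 30/66 = 0.455.

0.455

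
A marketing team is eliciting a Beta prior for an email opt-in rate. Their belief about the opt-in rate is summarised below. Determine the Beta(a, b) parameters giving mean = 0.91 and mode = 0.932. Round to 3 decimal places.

Let s = a+b. Mean gives a = μs = 0.91s; mode gives (a−1)/(s−2) = 0.932.
Substituting: 0.91s − 1 = 0.932(s−2) = 0.932s − 1.864, so -0.022s = -0.864 and s = 39.2727.
Then a = 0.91×39.2727 = 35.738 and b = s−a = 3.535.

a = 35.738, b = 3.535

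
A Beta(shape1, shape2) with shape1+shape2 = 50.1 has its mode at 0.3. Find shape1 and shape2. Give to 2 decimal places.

shape1 = 15.43, shape2 = 34.67

Since the density peak of Beta(shape1,shape2) is at (shape1−1)/(shape1+shape2−2),
shape1 = 1 + 0.3(50.1−2) = 15.43 and shape2 = 50.1 − 15.43 = 34.67.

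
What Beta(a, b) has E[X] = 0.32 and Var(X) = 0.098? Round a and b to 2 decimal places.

By moment matching, a+b = μ(1−μ)/σ² − 1 = (0.32·0.68)/0.098 − 1 = 2.2204 − 1 = 1.2204.
Since a/(a+b) = μ, a = 0.32·1.2204 = 0.39 and b = 0.68·1.2204 = 0.83.

a = 0.39, b = 0.83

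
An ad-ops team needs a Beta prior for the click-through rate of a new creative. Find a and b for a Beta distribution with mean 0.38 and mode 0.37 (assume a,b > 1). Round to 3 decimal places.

a = 9.880, b = 16.120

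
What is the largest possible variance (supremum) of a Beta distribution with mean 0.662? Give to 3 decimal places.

0.224

For fixed mean μ the Beta variance is μ(1−μ)/(α+β+1), increasing as α+β decreases.
Its least upper bound (not attained) is μ(1−μ) = 0.662·0.338 = 0.224.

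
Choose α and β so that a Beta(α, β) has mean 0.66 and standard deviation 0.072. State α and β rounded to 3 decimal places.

σ² = 0.072² = 0.005184.
With s = α+β, Var = μ(1−μ)/(s+1), so s+1 = (0.66×0.34)/0.005184 = 43.2870 and s = 42.2870.
α = μs = 27.909, β = (1−μ)s = 14.378.

α = 27.909, β = 14.378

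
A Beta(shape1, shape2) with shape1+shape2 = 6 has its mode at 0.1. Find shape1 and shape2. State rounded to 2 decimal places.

shape1 = 1.40, shape2 = 4.60

For shape1,shape2>1 the mode is (shape1−1)/(shape1+shape2−2), so shape1 = mode·(κ−2)+1 = 0.1×4+1 = 1.40.
And shape2 = (1−mode)·(κ−2)+1 = 0.9×4+1 = 4.60.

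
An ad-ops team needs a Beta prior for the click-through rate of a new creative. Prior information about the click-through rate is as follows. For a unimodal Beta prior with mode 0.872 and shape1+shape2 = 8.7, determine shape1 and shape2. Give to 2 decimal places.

shape1 = 6.84, shape2 = 1.86

For shape1,shape2>1 the mode is (shape1−1)/(shape1+shape2−2), so shape1 = mode·(κ−2)+1 = 0.872×6.7+1 = 6.84.
And shape2 = (1−mode)·(κ−2)+1 = 0.128×6.7+1 = 1.86.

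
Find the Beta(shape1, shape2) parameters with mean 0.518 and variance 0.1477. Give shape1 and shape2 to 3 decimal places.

Write ν = shape1+shape2; then shape1 = μν and Var = μ(1−μ)/(ν+1).
ν = μ(1−μ)/Var − 1 = 0.249676/0.1477 − 1 = 0.6904.
shape1 = 0.518·0.6904 = 0.358, shape2 = 0.482·0.6904 = 0.333.

shape1 = 0.358, shape2 = 0.333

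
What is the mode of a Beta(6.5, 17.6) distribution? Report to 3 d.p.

With α,β > 1, mode = (α−1)/(α+β−2) = 5.5/22.1 = 0.249.

0.249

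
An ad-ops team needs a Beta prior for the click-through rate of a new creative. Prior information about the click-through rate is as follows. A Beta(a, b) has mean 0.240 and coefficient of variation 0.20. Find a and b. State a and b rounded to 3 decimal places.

a = 18.760, b = 59.407

Var = (CV·μ)² = (0.20×0.240)² = 0.002304.
a+b = μ(1−μ)/Var − 1 = 0.182400/0.002304 − 1 = 78.1667.
Thus a = 0.240·78.1667 = 18.760 and b = 0.760·78.1667 = 59.407.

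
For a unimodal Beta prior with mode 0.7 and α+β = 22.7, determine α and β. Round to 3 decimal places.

α = 15.490, β = 7.210

Since the density peak of Beta(α,β) is at (α−1)/(α+β−2),
α = 1 + 0.7(22.7−2) = 15.490 and β = 22.7 − 15.490 = 7.210.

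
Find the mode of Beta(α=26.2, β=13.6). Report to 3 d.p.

With α,β > 1, mode = (α−1)/(α+β−2) = 25.2/37.8 = 0.667.

0.667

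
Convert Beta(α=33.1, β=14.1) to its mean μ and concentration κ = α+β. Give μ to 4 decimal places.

κ = α+β = 33.1+14.1 = 47.2; μ = α/κ = 33.1/47.2 = 0.7013.

μ = 0.7013, κ = 47.2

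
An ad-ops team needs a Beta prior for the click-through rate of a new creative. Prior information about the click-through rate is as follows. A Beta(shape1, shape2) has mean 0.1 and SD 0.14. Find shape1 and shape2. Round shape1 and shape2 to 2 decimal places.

shape1 = 0.36, shape2 = 3.23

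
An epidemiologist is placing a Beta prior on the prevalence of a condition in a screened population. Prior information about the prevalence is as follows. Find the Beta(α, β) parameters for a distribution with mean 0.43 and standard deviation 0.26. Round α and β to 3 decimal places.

σ² = 0.26² = 0.0676.
With s = α+β, Var = μ(1−μ)/(s+1), so s+1 = (0.43×0.57)/0.0676 = 3.6257 and s = 2.6257.
α = μs = 1.129, β = (1−μ)s = 1.497.

α = 1.129, β = 1.497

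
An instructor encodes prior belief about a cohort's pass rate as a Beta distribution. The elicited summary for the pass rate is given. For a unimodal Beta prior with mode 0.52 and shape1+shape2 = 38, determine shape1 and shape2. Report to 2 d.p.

shape1 = 19.72, shape2 = 18.28

For shape1,shape2>1 the mode is (shape1−1)/(shape1+shape2−2), so shape1 = mode·(κ−2)+1 = 0.52×36+1 = 19.72.
And shape2 = (1−mode)·(κ−2)+1 = 0.48×36+1 = 18.28.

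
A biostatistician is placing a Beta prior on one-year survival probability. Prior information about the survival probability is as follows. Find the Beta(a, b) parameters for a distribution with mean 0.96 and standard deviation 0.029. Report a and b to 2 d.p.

Variance = 0.029² = 0.000841. The moment-matching identity a+b = μ(1−μ)/Var − 1 gives
a+b = 0.0384/0.000841 − 1 = 44.6599, so a = μ·44.6599 = 42.87 and b = (1−μ)·44.6599 = 1.79.

a = 42.87, b = 1.79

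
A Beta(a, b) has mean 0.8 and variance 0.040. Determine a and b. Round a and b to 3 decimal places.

a = 2.400, b = 0.600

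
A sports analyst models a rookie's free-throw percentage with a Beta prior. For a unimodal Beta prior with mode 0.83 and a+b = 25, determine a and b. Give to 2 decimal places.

Mode = (a−1)/(κ−2) with κ = a+b, so a−1 = 0.83·23 = 19.09.
a = 20.09; b = κ − a = 4.91.

a = 20.09, b = 4.91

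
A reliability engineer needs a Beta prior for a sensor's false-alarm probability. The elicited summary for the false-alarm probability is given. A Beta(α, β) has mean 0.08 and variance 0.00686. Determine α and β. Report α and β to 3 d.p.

α = 0.778, β = 8.951

Let s = α+β. The Beta variance is μ(1−μ)/(s+1).
So s+1 = μ(1−μ)/σ² = (0.08×0.92)/0.00686 = 0.0736/0.00686 = 10.7289, giving s = 9.7289.
Then α = μs = 0.08×9.7289 = 0.778 and β = (1−μ)s = 0.92×9.7289 = 8.951.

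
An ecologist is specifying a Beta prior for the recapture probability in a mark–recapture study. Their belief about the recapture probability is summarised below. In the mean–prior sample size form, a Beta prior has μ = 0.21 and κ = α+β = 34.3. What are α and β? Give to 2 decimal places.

α = 7.20, β = 27.10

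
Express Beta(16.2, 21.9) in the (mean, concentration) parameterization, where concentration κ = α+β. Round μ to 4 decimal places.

μ = 0.4252, κ = 38.1

κ = α+β = 16.2+21.9 = 38.1; μ = α/κ = 16.2/38.1 = 0.4252.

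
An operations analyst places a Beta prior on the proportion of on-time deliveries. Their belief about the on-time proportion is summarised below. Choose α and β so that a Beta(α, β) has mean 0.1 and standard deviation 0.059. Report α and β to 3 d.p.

α = 2.485, β = 22.369

σ² = 0.059² = 0.003481.
With s = α+β, Var = μ(1−μ)/(s+1), so s+1 = (0.1×0.9)/0.003481 = 25.8546 and s = 24.8546.
α = μs = 2.485, β = (1−μ)s = 22.369.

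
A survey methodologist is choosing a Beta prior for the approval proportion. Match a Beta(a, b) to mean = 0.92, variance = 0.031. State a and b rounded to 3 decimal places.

a = 1.264, b = 0.110

By moment matching, a+b = μ(1−μ)/σ² − 1 = (0.92·0.08)/0.031 − 1 = 2.3742 − 1 = 1.3742.
Since a/(a+b) = μ, a = 0.92·1.3742 = 1.264 and b = 0.08·1.3742 = 0.110.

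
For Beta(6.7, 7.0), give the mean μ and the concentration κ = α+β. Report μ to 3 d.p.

κ = α+β = 6.7+7.0 = 13.7; μ = α/κ = 6.7/13.7 = 0.489.

μ = 0.489, κ = 13.7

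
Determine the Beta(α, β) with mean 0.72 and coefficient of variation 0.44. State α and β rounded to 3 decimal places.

σ = CV·μ = 0.44×0.72 = 0.31680, so σ² = 0.100362.
s+1 = μ(1−μ)/σ² = 0.2016/0.100362 = 2.0087, so s = α+β = 1.0087.
α = μs = 0.726, β = (1−μ)s = 0.282.

α = 0.726, β = 0.282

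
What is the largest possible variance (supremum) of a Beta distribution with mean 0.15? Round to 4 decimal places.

0.1275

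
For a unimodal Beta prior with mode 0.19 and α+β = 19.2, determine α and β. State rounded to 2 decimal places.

α = 4.27, β = 14.93

For α,β>1 the mode is (α−1)/(α+β−2), so α = mode·(κ−2)+1 = 0.19×17.2+1 = 4.27.
And β = (1−mode)·(κ−2)+1 = 0.81×17.2+1 = 14.93.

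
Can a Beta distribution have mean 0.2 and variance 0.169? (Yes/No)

No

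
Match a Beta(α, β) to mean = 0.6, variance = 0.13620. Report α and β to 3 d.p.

Let s = α+β. The Beta variance is μ(1−μ)/(s+1).
So s+1 = μ(1−μ)/σ² = (0.6×0.4)/0.13620 = 0.24/0.13620 = 1.7621, giving s = 0.7621.
Then α = μs = 0.6×0.7621 = 0.457 and β = (1−μ)s = 0.4×0.7621 = 0.305.

α = 0.457, β = 0.305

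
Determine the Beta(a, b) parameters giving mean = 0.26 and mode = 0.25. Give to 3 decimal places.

a = 13.000, b = 37.000

With s = a+b: μ = a/s and mode = (a−1)/(s−2). Eliminating a = μs,
μs − 1 = m(s−2) ⇒ s(μ−m) = 1−2m ⇒ s = 0.50/0.01 = 50.0000.
So a = μs = 13.000, b = (1−μ)s = 37.000.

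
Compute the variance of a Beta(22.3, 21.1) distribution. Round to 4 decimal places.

0.0056

α+β = 43.4 and αβ = 470.53, so Var = αβ/[(α+β)²(α+β+1)] = 470.53/83630.064 = 0.0056.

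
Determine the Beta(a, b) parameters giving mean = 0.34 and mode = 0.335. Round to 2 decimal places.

a = 22.44, b = 43.56

With s = a+b: μ = a/s and mode = (a−1)/(s−2). Eliminating a = μs,
μs − 1 = m(s−2) ⇒ s(μ−m) = 1−2m ⇒ s = 0.330/0.005 = 66.0000.
So a = μs = 22.44, b = (1−μ)s = 43.56.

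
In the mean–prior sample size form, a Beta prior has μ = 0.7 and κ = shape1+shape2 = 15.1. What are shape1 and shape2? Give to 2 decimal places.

shape1 = μκ = 0.7×15.1 = 10.57 and shape2 = (1−μ)κ = 0.3×15.1 = 4.53.

shape1 = 10.57, shape2 = 4.53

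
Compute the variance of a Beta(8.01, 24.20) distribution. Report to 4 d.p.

α+β = 32.21 and αβ = 193.8420, so Var = αβ/[(α+β)²(α+β+1)] = 193.8420/34454.846961 = 0.0056.

0.0056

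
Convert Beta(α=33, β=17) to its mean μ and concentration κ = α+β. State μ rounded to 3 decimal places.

μ = 0.660, κ = 50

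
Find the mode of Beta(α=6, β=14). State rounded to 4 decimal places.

0.2778

With α,β > 1, mode = (α−1)/(α+β−2) = 5/18 = 0.2778.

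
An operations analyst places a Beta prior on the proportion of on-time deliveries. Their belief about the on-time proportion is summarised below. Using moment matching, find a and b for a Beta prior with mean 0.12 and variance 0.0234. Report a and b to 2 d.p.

a = 0.42, b = 3.09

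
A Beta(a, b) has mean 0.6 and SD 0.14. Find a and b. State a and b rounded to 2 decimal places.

a = 6.75, b = 4.50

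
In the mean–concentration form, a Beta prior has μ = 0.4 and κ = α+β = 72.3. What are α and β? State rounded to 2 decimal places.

α = 28.92, β = 43.38

α = μκ = 0.4×72.3 = 28.92 and β = (1−μ)κ = 0.6×72.3 = 43.38.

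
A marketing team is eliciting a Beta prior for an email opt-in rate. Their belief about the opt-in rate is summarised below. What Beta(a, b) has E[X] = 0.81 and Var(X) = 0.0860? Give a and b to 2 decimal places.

Let s = a+b. The Beta variance is μ(1−μ)/(s+1).
So s+1 = μ(1−μ)/σ² = (0.81×0.19)/0.0860 = 0.1539/0.0860 = 1.7895, giving s = 0.7895.
Then a = μs = 0.81×0.7895 = 0.64 and b = (1−μ)s = 0.19×0.7895 = 0.15.

a = 0.64, b = 0.15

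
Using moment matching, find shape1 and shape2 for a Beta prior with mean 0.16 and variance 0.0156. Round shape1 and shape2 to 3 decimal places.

shape1 = 1.218, shape2 = 6.397

By moment matching, shape1+shape2 = μ(1−μ)/σ² − 1 = (0.16·0.84)/0.0156 − 1 = 8.6154 − 1 = 7.6154.
Since shape1/(shape1+shape2) = μ, shape1 = 0.16·7.6154 = 1.218 and shape2 = 0.84·7.6154 = 6.397.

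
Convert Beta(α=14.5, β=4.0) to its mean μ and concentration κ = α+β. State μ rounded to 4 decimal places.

κ = α+β = 14.5+4.0 = 18.5; μ = α/κ = 14.5/18.5 = 0.7838.

μ = 0.7838, κ = 18.5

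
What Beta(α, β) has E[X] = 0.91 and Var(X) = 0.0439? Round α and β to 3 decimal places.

Write ν = α+β; then α = μν and Var = μ(1−μ)/(ν+1).
ν = μ(1−μ)/Var − 1 = 0.0819/0.0439 − 1 = 0.8656.
α = 0.91·0.8656 = 0.788, β = 0.09·0.8656 = 0.078.

α = 0.788, β = 0.078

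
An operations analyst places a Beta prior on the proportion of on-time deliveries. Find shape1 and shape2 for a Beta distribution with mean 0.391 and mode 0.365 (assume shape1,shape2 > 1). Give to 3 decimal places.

shape1 = 4.060, shape2 = 6.324

Let s = shape1+shape2. Mean gives shape1 = μs = 0.391s; mode gives (shape1−1)/(s−2) = 0.365.
Substituting: 0.391s − 1 = 0.365(s−2) = 0.365s − 0.730, so 0.026s = 0.270 and s = 10.3846.
Then shape1 = 0.391×10.3846 = 4.060 and shape2 = s−shape1 = 6.324.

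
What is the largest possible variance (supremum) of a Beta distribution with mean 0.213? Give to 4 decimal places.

For fixed mean μ the Beta variance is μ(1−μ)/(α+β+1), increasing as α+β decreases.
Its least upper bound (not attained) is μ(1−μ) = 0.213·0.787 = 0.1676.

0.1676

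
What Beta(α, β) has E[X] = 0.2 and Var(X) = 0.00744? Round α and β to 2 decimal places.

α = 4.10, β = 16.40

Let s = α+β. The Beta variance is μ(1−μ)/(s+1).
So s+1 = μ(1−μ)/σ² = (0.2×0.8)/0.00744 = 0.16/0.00744 = 21.5054, giving s = 20.5054.
Then α = μs = 0.2×20.5054 = 4.10 and β = (1−μ)s = 0.8×20.5054 = 16.40.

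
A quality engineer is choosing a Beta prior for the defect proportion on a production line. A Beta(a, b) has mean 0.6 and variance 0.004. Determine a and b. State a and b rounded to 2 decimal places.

a = 35.40, b = 23.60

Write ν = a+b; then a = μν and Var = μ(1−μ)/(ν+1).
ν = μ(1−μ)/Var − 1 = 0.24/0.004 − 1 = 59.0000.
a = 0.6·59.0000 = 35.40, b = 0.4·59.0000 = 23.60.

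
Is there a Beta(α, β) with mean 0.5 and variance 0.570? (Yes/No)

No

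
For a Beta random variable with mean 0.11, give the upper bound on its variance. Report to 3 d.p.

Var = μ(1−μ)/(α+β+1), which approaches μ(1−μ) as α+β → 0.
So the supremum is μ(1−μ) = 0.11×0.89 = 0.098.

0.098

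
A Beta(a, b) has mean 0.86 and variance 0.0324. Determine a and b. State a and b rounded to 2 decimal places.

a = 2.34, b = 0.38

Write ν = a+b; then a = μν and Var = μ(1−μ)/(ν+1).
ν = μ(1−μ)/Var − 1 = 0.1204/0.0324 − 1 = 2.7160.
a = 0.86·2.7160 = 2.34, b = 0.14·2.7160 = 0.38.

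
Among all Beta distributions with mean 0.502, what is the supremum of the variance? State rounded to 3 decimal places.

0.250

Var = μ(1−μ)/(α+β+1), which approaches μ(1−μ) as α+β → 0.
So the supremum is μ(1−μ) = 0.502×0.498 = 0.250.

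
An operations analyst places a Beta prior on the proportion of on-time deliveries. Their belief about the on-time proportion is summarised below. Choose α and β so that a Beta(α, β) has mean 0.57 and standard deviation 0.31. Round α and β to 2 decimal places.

α = 0.88, β = 0.67

Variance = 0.31² = 0.0961. The moment-matching identity α+β = μ(1−μ)/Var − 1 gives
α+β = 0.2451/0.0961 − 1 = 1.5505, so α = μ·1.5505 = 0.88 and β = (1−μ)·1.5505 = 0.67.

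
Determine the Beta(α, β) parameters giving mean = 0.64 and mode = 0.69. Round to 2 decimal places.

Let s = α+β. Mean gives α = μs = 0.64s; mode gives (α−1)/(s−2) = 0.69.
Substituting: 0.64s − 1 = 0.69(s−2) = 0.69s − 1.38, so -0.05s = -0.38 and s = 7.6000.
Then α = 0.64×7.6000 = 4.86 and β = s−α = 2.74.

α = 4.86, β = 2.74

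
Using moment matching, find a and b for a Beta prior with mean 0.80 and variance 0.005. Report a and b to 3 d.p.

Let s = a+b. The Beta variance is μ(1−μ)/(s+1).
So s+1 = μ(1−μ)/σ² = (0.80×0.20)/0.005 = 0.1600/0.005 = 32.0000, giving s = 31.0000.
Then a = μs = 0.80×31.0000 = 24.800 and b = (1−μ)s = 0.20×31.0000 = 6.200.

a = 24.800, b = 6.200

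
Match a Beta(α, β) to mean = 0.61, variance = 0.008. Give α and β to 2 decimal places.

α = 17.53, β = 11.21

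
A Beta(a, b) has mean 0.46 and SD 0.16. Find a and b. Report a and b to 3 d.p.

a = 4.003, b = 4.700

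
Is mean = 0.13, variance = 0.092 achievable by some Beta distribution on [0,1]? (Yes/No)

Yes

A Beta with mean μ has variance μ(1−μ)/(α+β+1) < μ(1−μ).
Here μ(1−μ) = 0.13×0.87 = 0.1131, and 0.092 < 0.1131.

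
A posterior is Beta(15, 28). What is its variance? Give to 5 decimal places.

0.00516

α+β = 43 and αβ = 420, so Var = αβ/[(α+β)²(α+β+1)] = 420/81356 = 0.00516.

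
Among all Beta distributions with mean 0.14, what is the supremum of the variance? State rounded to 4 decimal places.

0.1204

Var = μ(1−μ)/(α+β+1), which approaches μ(1−μ) as α+β → 0.
So the supremum is μ(1−μ) = 0.14×0.86 = 0.1204.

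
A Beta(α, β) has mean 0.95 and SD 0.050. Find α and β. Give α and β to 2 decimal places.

First σ² = 0.002500. Setting α = μn, β = (1−μ)n with n = α+β,
μ(1−μ)/(n+1) = 0.002500 ⇒ n+1 = 0.0475/0.002500 = 19.0000 ⇒ n = 18.0000.
Hence α = 0.95×18.0000 = 17.10, β = 0.05×18.0000 = 0.90.

α = 17.10, β = 0.90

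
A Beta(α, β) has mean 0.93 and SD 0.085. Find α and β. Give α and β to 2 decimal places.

First σ² = 0.007225. Setting α = μn, β = (1−μ)n with n = α+β,
μ(1−μ)/(n+1) = 0.007225 ⇒ n+1 = 0.0651/0.007225 = 9.0104 ⇒ n = 8.0104.
Hence α = 0.93×8.0104 = 7.45, β = 0.07×8.0104 = 0.56.

α = 7.45, β = 0.56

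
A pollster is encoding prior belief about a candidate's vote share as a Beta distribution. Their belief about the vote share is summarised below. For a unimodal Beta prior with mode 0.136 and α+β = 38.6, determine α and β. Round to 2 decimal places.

Since the density peak of Beta(α,β) is at (α−1)/(α+β−2),
α = 1 + 0.136(38.6−2) = 5.98 and β = 38.6 − 5.98 = 32.62.

α = 5.98, β = 32.62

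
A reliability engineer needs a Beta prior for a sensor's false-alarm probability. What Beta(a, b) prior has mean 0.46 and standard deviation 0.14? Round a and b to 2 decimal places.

Variance = 0.14² = 0.0196. The moment-matching identity a+b = μ(1−μ)/Var − 1 gives
a+b = 0.2484/0.0196 − 1 = 11.6735, so a = μ·11.6735 = 5.37 and b = (1−μ)·11.6735 = 6.30.

a = 5.37, b = 6.30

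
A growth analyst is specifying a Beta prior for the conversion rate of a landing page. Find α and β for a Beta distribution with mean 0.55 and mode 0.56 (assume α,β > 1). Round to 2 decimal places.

α = 6.60, β = 5.40

Let s = α+β. Mean gives α = μs = 0.55s; mode gives (α−1)/(s−2) = 0.56.
Substituting: 0.55s − 1 = 0.56(s−2) = 0.56s − 1.12, so -0.01s = -0.12 and s = 12.0000.
Then α = 0.55×12.0000 = 6.60 and β = s−α = 5.40.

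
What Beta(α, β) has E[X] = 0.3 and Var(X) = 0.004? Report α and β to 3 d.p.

α = 15.450, β = 36.050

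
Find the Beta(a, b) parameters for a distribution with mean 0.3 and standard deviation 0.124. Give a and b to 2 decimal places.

a = 3.80, b = 8.86

First σ² = 0.015376. Setting a = μn, b = (1−μ)n with n = a+b,
μ(1−μ)/(n+1) = 0.015376 ⇒ n+1 = 0.21/0.015376 = 13.6576 ⇒ n = 12.6576.
Hence a = 0.3×12.6576 = 3.80, b = 0.7×12.6576 = 8.86.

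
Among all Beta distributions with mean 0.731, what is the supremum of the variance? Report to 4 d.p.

0.1966

For fixed mean μ the Beta variance is μ(1−μ)/(α+β+1), increasing as α+β decreases.
Its least upper bound (not attained) is μ(1−μ) = 0.731·0.269 = 0.1966.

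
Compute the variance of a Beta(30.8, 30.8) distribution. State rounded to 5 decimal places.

0.00399

Var = αβ/[(α+β)²(α+β+1)] = (30.8×30.8)/(61.6²×62.6) = 948.64/237539.456 = 0.00399.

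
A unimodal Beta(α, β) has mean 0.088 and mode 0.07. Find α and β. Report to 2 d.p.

α = 4.20, β = 43.57

With s = α+β: μ = α/s and mode = (α−1)/(s−2). Eliminating α = μs,
μs − 1 = m(s−2) ⇒ s(μ−m) = 1−2m ⇒ s = 0.86/0.018 = 47.7778.
So α = μs = 4.20, β = (1−μ)s = 43.57.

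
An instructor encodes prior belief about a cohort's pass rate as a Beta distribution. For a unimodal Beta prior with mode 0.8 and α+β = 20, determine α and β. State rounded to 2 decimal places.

α = 15.40, β = 4.60

For α,β>1 the mode is (α−1)/(α+β−2), so α = mode·(κ−2)+1 = 0.8×18+1 = 15.40.
And β = (1−mode)·(κ−2)+1 = 0.2×18+1 = 4.60.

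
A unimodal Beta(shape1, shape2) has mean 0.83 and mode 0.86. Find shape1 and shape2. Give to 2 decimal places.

With s = shape1+shape2: μ = shape1/s and mode = (shape1−1)/(s−2). Eliminating shape1 = μs,
μs − 1 = m(s−2) ⇒ s(μ−m) = 1−2m ⇒ s = -0.72/-0.03 = 24.0000.
So shape1 = μs = 19.92, shape2 = (1−μ)s = 4.08.

shape1 = 19.92, shape2 = 4.08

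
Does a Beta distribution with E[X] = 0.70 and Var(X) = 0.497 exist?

A Beta with mean μ has variance μ(1−μ)/(α+β+1) < μ(1−μ).
Here μ(1−μ) = 0.70×0.30 = 0.2100, and 0.497 ≥ 0.2100.

No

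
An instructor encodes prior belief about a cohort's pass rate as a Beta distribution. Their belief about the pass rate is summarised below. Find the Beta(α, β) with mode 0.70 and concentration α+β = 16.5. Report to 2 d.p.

Since the density peak of Beta(α,β) is at (α−1)/(α+β−2),
α = 1 + 0.70(16.5−2) = 11.15 and β = 16.5 − 11.15 = 5.35.

α = 11.15, β = 5.35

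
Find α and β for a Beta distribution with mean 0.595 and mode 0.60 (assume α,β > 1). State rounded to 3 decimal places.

α = 23.800, β = 16.200

Let s = α+β. Mean gives α = μs = 0.595s; mode gives (α−1)/(s−2) = 0.60.
Substituting: 0.595s − 1 = 0.60(s−2) = 0.60s − 1.20, so -0.005s = -0.20 and s = 40.0000.
Then α = 0.595×40.0000 = 23.800 and β = s−α = 16.200.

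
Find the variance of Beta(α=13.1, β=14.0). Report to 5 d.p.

α+β = 27.1 and αβ = 183.40, so Var = αβ/[(α+β)²(α+β+1)] = 183.40/20636.921 = 0.00889.

0.00889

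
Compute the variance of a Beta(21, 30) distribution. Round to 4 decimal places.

Var = αβ/[(α+β)²(α+β+1)] = (21×30)/(51²×52) = 630/135252 = 0.0047.

0.0047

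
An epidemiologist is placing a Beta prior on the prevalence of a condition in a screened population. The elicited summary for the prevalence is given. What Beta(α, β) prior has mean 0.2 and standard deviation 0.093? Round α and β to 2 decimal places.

σ² = 0.093² = 0.008649.
With s = α+β, Var = μ(1−μ)/(s+1), so s+1 = (0.2×0.8)/0.008649 = 18.4992 and s = 17.4992.
α = μs = 3.50, β = (1−μ)s = 14.00.

α = 3.50, β = 14.00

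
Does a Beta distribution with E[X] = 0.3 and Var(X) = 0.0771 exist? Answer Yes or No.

The Beta variance bound is σ² < μ(1−μ).
Here μ(1−μ) = 0.3×0.7 = 0.21, and 0.0771 < 0.21.

Yes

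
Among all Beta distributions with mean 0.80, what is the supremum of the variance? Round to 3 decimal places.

0.160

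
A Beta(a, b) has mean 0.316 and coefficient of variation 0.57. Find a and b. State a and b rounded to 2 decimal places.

a = 1.79, b = 3.87

σ = CV·μ = 0.57×0.316 = 0.18012, so σ² = 0.032443.
s+1 = μ(1−μ)/σ² = 0.216144/0.032443 = 6.6622, so s = a+b = 5.6622.
a = μs = 1.79, b = (1−μ)s = 3.87.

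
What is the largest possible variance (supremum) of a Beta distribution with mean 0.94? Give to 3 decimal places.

0.056

For fixed mean μ the Beta variance is μ(1−μ)/(α+β+1), increasing as α+β decreases.
Its least upper bound (not attained) is μ(1−μ) = 0.94·0.06 = 0.056.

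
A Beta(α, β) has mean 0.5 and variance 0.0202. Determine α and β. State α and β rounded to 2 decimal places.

By moment matching, α+β = μ(1−μ)/σ² − 1 = (0.5·0.5)/0.0202 − 1 = 12.3762 − 1 = 11.3762.
Since α/(α+β) = μ, α = 0.5·11.3762 = 5.69 and β = 0.5·11.3762 = 5.69.

α = 5.69, β = 5.69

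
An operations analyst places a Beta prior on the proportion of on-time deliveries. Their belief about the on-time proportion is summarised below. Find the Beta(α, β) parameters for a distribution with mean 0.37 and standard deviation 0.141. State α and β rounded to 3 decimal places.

σ² = 0.141² = 0.019881.
With s = α+β, Var = μ(1−μ)/(s+1), so s+1 = (0.37×0.63)/0.019881 = 11.7248 and s = 10.7248.
α = μs = 3.968, β = (1−μ)s = 6.757.

α = 3.968, β = 6.757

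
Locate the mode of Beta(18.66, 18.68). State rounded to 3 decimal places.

With α,β > 1, mode = (α−1)/(α+β−2) = 17.66/35.34 = 0.500.

0.500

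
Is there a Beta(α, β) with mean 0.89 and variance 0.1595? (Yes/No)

For any Beta, Var(X) < E[X]·(1−E[X]).
Here μ(1−μ) = 0.89×0.11 = 0.0979, and 0.1595 ≥ 0.0979.

No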